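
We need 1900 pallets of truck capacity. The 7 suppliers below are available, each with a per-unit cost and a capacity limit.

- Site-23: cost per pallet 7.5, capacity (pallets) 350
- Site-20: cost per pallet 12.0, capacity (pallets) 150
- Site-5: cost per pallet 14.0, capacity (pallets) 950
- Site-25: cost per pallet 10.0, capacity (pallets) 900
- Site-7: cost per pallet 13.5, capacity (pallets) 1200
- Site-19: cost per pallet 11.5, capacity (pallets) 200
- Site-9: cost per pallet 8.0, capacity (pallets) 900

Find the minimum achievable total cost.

16325

Cheapest first:
Take 350 from Site-23 at 7.5 → need 1550 more.
Take 900 from Site-9 at 8.0 → need 650 more.
Site-25 at 10.0: take 650 of its 900 → requirement met.
Site-19, Site-20, Site-7, Site-5: unused.
Cost = 350×7.5 + 900×8.0 + 650×10.0 = 16325.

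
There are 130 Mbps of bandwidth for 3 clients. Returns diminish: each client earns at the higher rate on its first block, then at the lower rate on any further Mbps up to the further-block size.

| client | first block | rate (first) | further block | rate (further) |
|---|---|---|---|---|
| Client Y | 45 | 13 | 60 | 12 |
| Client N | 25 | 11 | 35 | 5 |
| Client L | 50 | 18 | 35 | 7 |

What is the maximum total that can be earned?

Rank every tier by rate: Client L/first 18 > Client Y/first 13 > Client Y/second 12 > Client N/first 11 > Client L/second 7 > Client N/second 5.
Client L first at 18: fill all 50 — 80 left.
Fill Client Y first block (45 at 13) — 35 left.
Client Y/second: +35 of 60 at 12; pool empty.
Total = 18×50 + 13×45 + 12×35 = 1905.

1905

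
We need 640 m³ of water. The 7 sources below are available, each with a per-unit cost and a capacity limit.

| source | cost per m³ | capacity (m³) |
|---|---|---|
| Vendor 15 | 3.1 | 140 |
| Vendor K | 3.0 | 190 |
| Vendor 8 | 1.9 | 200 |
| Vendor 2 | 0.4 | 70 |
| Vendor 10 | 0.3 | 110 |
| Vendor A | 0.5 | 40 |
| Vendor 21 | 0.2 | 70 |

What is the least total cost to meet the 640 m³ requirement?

925

Use sources in increasing cost order.
Vendor 21 (0.2): use full 70 ; 570 m³ to go.
Vendor 10 at 0.3: take all 110 m³ ; 460 still needed.
Take 70 from Vendor 2 at 0.4 ; need 390 more.
Vendor A (0.5): use full 40 ; 350 m³ to go.
Vendor 8 at 1.9: take all 200 m³ ; 150 still needed.
Take 150 from Vendor K at 3.0 to finish.
Vendor 15: unused.
Cost = 70×0.2 + 110×0.3 + 70×0.4 + 40×0.5 + 200×1.9 + 150×3.0 = 925.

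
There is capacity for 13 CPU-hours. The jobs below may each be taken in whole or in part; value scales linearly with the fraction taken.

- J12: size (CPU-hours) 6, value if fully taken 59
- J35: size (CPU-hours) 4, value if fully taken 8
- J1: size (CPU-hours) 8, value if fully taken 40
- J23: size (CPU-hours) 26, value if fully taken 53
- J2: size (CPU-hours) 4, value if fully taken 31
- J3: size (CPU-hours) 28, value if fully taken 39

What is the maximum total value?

105

Sort by value density: J12 59/6≈9.83, J2 31/4≈7.75, J1 40/8≈5, J23 53/26≈2.04, J35 8/4≈2, J3 39/28≈1.39.
All 6 CPU-hours of J12 fit (value 59) ; 7 remain.
J2: take in full, 4 CPU-hours for value 31 ; 3 left.
Fill the last 3 CPU-hours with part of J1: 3/8 of it earns 15.
Total value = 105.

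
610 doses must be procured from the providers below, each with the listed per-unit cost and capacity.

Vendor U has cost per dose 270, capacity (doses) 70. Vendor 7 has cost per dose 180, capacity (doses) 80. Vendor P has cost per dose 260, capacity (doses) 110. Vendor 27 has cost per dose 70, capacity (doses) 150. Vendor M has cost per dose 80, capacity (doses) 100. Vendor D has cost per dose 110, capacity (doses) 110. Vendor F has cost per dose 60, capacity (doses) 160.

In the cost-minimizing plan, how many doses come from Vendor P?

10

Fill from the cheapest provider first.
Take 160 from Vendor F at 60 ; need 450 more.
Vendor 27 at 70: take all 150 doses ; 300 still needed.
Take 100 from Vendor M at 80 ; need 200 more.
Vendor D (110): use full 110 ; 90 doses to go.
Vendor 7 (180): use full 80 ; 10 doses to go.
Vendor P at 260: take 10 of its 110 ; requirement met.
Vendor U: unused.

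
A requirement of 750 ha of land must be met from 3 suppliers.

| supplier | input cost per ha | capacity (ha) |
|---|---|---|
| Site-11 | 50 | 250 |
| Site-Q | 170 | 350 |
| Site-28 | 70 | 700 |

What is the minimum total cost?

Use suppliers in increasing cost order.
Take 250 from Site-11 at 50 → need 500 more.
Site-28 at 70: take 500 of its 700 → requirement met.
Site-Q: unused.
Cost = 250×50 + 500×70 = 47500.

47500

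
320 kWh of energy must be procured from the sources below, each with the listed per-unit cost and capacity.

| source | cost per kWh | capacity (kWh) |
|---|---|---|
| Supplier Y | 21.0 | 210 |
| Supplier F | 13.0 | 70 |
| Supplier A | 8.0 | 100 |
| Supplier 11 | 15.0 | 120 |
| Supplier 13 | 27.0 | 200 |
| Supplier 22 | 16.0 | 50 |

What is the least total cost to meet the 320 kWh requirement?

Fill from the cheapest source first.
Supplier A at 8.0: take all 100 kWh ; 220 still needed.
Take 70 from Supplier F at 13.0 ; need 150 more.
Take 120 from Supplier 11 at 15.0 ; need 30 more.
Take 30 from Supplier 22 at 16.0 to finish.
Supplier Y, Supplier 13: unused.
Cost = 100×8.0 + 70×13.0 + 120×15.0 + 30×16.0 = 3990.

3990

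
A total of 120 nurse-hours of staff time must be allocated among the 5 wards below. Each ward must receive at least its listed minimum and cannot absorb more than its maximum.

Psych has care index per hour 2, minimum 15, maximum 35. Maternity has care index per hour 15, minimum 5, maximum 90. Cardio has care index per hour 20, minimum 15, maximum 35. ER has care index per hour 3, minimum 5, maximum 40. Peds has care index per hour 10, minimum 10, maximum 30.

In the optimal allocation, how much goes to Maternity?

Meeting every minimum uses 15+5+15+5+10 = 50 nurse-hours, leaving 70.
Order the wards by care index per hour: Cardio 20 > Maternity 15 > Peds 10 > ER 3 > Psych 2.
Cardio: +20 to 35 (cap) → 50 left.
Maternity: +50 (room for 85) → 55. Pool exhausted.

55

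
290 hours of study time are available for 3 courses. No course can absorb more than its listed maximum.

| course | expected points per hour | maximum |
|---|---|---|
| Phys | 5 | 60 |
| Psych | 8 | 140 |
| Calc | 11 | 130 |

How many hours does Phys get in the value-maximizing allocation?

20

Rank by expected points per hour: Calc 11 > Psych 8 > Phys 5.
Give Calc 130 to hit its cap of 130 — 160 left.
Psych: +140 to 140 (cap) — 20 left.
Phys has room for 60 but only 20 remain, so it gets 20.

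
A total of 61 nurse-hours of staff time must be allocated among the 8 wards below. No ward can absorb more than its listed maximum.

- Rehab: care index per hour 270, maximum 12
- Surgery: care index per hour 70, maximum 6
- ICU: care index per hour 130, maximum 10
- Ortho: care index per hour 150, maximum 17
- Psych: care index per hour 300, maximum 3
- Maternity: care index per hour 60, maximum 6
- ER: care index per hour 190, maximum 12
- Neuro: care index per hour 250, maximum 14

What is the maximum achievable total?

12860

Order the wards by care index per hour: Psych 300 > Rehab 270 > Neuro 250 > ER 190 > Ortho 150 > ICU 130 > Surgery 70 > Maternity 60.
Psych takes 3 to reach its cap of 3 ; 58 left.
Rehab: +12 to 12 (cap) ; 46 left.
Give Neuro 14 to hit its cap of 14 ; 32 left.
ER takes 12 to reach its cap of 12 ; 20 left.
Ortho takes 17 to reach its cap of 17 ; 3 left.
ICU: +3 (room for 10) → 3. Pool exhausted.
Total = 270×12 + 130×3 + 150×17 + 300×3 + 190×12 + 250×14 = 12860.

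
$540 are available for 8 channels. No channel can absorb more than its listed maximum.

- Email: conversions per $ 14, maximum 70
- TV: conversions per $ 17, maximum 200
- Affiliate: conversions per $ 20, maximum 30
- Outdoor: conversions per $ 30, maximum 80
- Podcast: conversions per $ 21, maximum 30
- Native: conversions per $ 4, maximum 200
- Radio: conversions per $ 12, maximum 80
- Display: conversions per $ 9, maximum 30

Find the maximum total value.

Rank by conversions per $: Outdoor 30 > Podcast 21 > Affiliate 20 > TV 17 > Email 14 > Radio 12 > Display 9 > Native 4.
Outdoor: +80 to 80 (cap) ; 460 left.
Podcast takes 30 to reach its cap of 30 ; 430 left.
Affiliate takes 30 to reach its cap of 30 ; 400 left.
TV: +200 to 200 (cap) ; 200 left.
Email takes 70 to reach its cap of 70 ; 130 left.
Give Radio 80 to hit its cap of 80 ; 50 left.
Display: +30 to 30 (cap) ; 20 left.
Native: +20 (room for 200) → 20. Pool exhausted.
Total = 14×70 + 17×200 + 20×30 + 30×80 + 21×30 + 4×20 + 12×80 + 9×30 = 9320.

9320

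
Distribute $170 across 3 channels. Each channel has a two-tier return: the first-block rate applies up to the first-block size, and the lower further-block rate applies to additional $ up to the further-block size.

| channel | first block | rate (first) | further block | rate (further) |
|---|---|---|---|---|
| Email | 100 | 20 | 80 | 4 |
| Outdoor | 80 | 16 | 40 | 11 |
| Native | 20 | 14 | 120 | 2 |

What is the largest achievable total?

Treat each block as its own option and order by rate: Email/tier1 20 > Outdoor/tier1 16 > Native/tier1 14 > Outdoor/tier2 11 > Email/tier2 4 > Native/tier2 2.
Email tier1 at 20: fill all 100 → 70 left.
Outdoor/tier1: +70 of 80 at 16; pool empty.
Total = 20×100 + 16×70 = 3120.

3120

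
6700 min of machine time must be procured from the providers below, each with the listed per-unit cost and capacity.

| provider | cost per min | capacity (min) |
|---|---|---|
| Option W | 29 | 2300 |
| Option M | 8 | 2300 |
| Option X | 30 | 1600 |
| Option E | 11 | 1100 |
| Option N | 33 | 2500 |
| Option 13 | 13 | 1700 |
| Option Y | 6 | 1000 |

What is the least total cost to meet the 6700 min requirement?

Cheapest first:
Option Y at 6: take all 1000 min — 5700 still needed.
Option M at 8: take all 2300 min — 3400 still needed.
Option E at 11: take all 1100 min — 2300 still needed.
Option 13 (13): use full 1700 — 600 min to go.
Take 600 from Option W at 29 to finish.
Option X, Option N: unused.
Cost = 1000×6 + 2300×8 + 1100×11 + 1700×13 + 600×29 = 76000.

76000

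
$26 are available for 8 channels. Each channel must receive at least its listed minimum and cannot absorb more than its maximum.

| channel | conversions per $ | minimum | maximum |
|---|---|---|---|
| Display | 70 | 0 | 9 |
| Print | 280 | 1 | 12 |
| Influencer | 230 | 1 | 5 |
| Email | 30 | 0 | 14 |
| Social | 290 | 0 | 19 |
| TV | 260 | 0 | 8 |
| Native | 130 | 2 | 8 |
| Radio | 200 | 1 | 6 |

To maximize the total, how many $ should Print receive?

3

Meeting every minimum uses 0+1+1+0+0+0+2+1 = 5 $, leaving 21.
Order the channels by conversions per $: Social 290 > Print 280 > TV 260 > Influencer 230 > Radio 200 > Native 130 > Display 70 > Email 30.
Social takes 19 more to reach its cap of 19 — 2 left.
Print has room for 11 more but only 2 remain, so it gets 3.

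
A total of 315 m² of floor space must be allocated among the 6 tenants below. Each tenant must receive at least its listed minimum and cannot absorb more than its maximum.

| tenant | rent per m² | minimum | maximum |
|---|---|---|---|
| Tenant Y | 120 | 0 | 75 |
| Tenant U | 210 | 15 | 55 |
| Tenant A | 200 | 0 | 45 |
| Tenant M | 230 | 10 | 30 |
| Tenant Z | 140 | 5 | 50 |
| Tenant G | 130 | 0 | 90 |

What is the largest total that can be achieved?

Meeting every minimum uses 0+15+0+10+5+0 = 30 m², leaving 285.
Rank by rent per m²: Tenant M 230 > Tenant U 210 > Tenant A 200 > Tenant Z 140 > Tenant G 130 > Tenant Y 120.
Give Tenant M 20 more to hit its cap of 30 → 265 left.
Tenant U takes 40 more to reach its cap of 55 → 225 left.
Tenant A takes 45 more to reach its cap of 45 → 180 left.
Tenant Z: +45 to 50 (cap) → 135 left.
Tenant G takes 90 more to reach its cap of 90 → 45 left.
Only 45 left; Tenant Y takes them to reach 45.
Total = 120×45 + 210×55 + 200×45 + 230×30 + 140×50 + 130×90 = 51550.

51550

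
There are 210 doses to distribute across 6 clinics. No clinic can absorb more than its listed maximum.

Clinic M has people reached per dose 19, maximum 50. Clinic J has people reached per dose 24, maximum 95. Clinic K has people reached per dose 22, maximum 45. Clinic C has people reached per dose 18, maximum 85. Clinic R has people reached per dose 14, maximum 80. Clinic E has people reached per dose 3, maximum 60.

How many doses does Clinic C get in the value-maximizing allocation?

Order the clinics by people reached per dose: Clinic J 24 > Clinic K 22 > Clinic M 19 > Clinic C 18 > Clinic R 14 > Clinic E 3.
Clinic J: +95 to 95 (cap) ; 115 left.
Clinic K: +45 to 45 (cap) ; 70 left.
Give Clinic M 50 to hit its cap of 50 ; 20 left.
Clinic C: +20 (room for 85) → 20. Pool exhausted.

20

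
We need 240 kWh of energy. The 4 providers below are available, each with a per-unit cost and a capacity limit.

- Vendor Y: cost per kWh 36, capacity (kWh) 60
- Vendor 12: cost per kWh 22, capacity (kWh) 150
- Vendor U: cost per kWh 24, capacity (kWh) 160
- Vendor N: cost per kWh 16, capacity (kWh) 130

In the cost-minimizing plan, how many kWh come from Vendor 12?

110

Cheapest first:
Take 130 from Vendor N at 16 — need 110 more.
Take 110 from Vendor 12 at 22 to finish.
Vendor U, Vendor Y: unused.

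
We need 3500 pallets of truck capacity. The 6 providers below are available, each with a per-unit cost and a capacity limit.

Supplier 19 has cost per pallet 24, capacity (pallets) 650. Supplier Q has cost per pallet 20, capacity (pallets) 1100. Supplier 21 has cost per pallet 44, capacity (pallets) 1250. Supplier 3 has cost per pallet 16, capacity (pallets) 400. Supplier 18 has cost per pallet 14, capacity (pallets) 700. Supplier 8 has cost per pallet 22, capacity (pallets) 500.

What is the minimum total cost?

Fill from the cheapest provider first.
Supplier 18 at 14: take all 700 pallets → 2800 still needed.
Take 400 from Supplier 3 at 16 → need 2400 more.
Supplier Q at 20: take all 1100 pallets → 1300 still needed.
Take 500 from Supplier 8 at 22 → need 800 more.
Supplier 19 at 24: take all 650 pallets → 150 still needed.
Supplier 21 at 44: take 150 of its 1250 → requirement met.
Cost = 700×14 + 400×16 + 1100×20 + 500×22 + 650×24 + 150×44 = 71400.

71400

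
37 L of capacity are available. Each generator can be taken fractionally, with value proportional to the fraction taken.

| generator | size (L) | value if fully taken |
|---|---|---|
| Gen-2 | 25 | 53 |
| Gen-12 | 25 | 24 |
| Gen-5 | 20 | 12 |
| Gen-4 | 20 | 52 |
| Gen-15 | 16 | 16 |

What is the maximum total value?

Rank by value-to-size ratio: Gen-4 52/20≈2.6, Gen-2 53/25≈2.12, Gen-15 16/16≈1, Gen-12 24/25≈0.96, Gen-5 12/20≈0.6.
All 20 L of Gen-4 fit (value 52) → 17 remain.
17 L left: a 17/25 share of Gen-2 gives 53×17/25 = 36.04.
Total value = 88.04.

88.04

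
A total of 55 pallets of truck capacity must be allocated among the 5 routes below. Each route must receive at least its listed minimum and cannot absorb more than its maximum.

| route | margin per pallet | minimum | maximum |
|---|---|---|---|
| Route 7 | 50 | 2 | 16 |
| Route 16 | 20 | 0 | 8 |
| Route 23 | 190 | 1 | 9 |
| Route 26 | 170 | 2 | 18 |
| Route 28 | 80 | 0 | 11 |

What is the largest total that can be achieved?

Meeting every minimum uses 2+0+1+2+0 = 5 pallets, leaving 50.
Highest margin per pallet first: Route 23 190 > Route 26 170 > Route 28 80 > Route 7 50 > Route 16 20.
Route 23 takes 8 more to reach its cap of 9 ; 42 left.
Route 26: +16 to 18 (cap) ; 26 left.
Route 28 takes 11 more to reach its cap of 11 ; 15 left.
Route 7 takes 14 more to reach its cap of 16 ; 1 left.
Only 1 left; Route 16 takes them to reach 1.
Total = 50×16 + 20×1 + 190×9 + 170×18 + 80×11 = 6470.

6470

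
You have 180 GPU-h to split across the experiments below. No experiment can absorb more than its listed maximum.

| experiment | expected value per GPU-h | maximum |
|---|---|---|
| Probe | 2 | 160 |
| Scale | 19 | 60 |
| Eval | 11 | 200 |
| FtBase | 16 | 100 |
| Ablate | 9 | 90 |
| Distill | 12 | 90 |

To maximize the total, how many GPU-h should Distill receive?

Rank by expected value per GPU-h: Scale 19 > FtBase 16 > Distill 12 > Eval 11 > Ablate 9 > Probe 2.
Give Scale 60 to hit its cap of 60 ; 120 left.
Give FtBase 100 to hit its cap of 100 ; 20 left.
Distill has room for 90 but only 20 remain, so it gets 20.

20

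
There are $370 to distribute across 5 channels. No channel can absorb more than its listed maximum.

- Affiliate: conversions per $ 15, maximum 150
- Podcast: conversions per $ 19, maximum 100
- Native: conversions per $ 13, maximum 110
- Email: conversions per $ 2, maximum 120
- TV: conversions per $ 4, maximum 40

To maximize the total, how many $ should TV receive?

Order the channels by conversions per $: Podcast 19 > Affiliate 15 > Native 13 > TV 4 > Email 2.
Podcast takes 100 to reach its cap of 100 → 270 left.
Give Affiliate 150 to hit its cap of 150 → 120 left.
Give Native 110 to hit its cap of 110 → 10 left.
TV: +10 (room for 40) → 10. Pool exhausted.

10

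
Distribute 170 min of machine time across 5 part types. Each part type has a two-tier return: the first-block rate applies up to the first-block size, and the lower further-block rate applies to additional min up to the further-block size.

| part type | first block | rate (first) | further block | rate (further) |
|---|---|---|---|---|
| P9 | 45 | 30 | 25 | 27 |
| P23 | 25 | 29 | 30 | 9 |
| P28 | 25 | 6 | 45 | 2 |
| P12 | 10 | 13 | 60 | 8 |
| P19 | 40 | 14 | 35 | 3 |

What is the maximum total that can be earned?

3665

Treat each block as its own option and order by rate: P9/first 30 > P23/first 29 > P9/second 27 > P19/first 14 > P12/first 13 > P23/second 9 > P12/second 8 > P28/first 6 > P19/second 3 > P28/second 2.
Fill P9 first block (45 at 30) ; 125 left.
P23/first (29): +25 ; 100 left.
P9/second (27): +25 ; 75 left.
Fill P19 first block (40 at 14) ; 35 left.
P12/first (13): +10 ; 25 left.
P23/second: +25 of 30 at 9; pool empty.
Total = 30×45 + 29×25 + 27×25 + 14×40 + 13×10 + 9×25 = 3665.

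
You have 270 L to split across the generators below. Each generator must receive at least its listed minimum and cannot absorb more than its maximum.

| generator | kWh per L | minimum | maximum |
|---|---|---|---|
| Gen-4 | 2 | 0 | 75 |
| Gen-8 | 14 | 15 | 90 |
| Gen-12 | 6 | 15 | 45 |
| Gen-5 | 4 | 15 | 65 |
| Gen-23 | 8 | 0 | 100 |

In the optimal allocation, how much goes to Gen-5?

Meeting every minimum uses 0+15+15+15+0 = 45 L, leaving 225.
Rank by kWh per L: Gen-8 14 > Gen-23 8 > Gen-12 6 > Gen-5 4 > Gen-4 2.
Give Gen-8 75 more to hit its cap of 90 ; 150 left.
Gen-23: +100 to 100 (cap) ; 50 left.
Gen-12: +30 to 45 (cap) ; 20 left.
Only 20 left; Gen-5 takes them to reach 35.

35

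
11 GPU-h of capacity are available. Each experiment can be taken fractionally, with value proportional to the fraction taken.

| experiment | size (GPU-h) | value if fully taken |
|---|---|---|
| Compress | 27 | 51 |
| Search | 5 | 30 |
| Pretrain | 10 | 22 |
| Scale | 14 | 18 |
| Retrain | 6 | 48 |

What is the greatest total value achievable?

Rank by value-to-size ratio: Retrain 48/6≈8, Search 30/5≈6, Pretrain 22/10≈2.2, Compress 51/27≈1.89, Scale 18/14≈1.29.
All 6 GPU-h of Retrain fit (value 48) → 5 remain.
All 5 GPU-h of Search fit (value 30) → 0 remain.
Total value = 78.

78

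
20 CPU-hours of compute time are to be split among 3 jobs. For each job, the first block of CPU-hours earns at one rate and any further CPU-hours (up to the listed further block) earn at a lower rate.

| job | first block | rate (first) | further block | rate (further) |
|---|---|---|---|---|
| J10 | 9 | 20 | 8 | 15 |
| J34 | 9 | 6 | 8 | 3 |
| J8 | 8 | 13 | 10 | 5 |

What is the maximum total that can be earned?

339

Order all 6 blocks by rate: J10/first 20 > J10/second 15 > J8/first 13 > J34/first 6 > J8/second 5 > J34/second 3.
Fill J10 first block (9 at 20) ; 11 left.
J10/second (15): +8 ; 3 left.
J8 first at 13: only 3 left, fill 3.
Total = 20×9 + 15×8 + 13×3 = 339.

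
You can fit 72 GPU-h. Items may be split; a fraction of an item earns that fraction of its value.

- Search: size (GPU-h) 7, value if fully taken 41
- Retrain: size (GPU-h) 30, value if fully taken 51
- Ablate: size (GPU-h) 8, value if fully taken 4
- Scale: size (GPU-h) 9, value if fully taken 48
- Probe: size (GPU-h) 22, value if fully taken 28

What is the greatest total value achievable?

170

Rank by value-to-size ratio: Search 41/7≈5.86, Scale 48/9≈5.33, Retrain 51/30≈1.7, Probe 28/22≈1.27, Ablate 4/8≈0.5.
Take all of Search (7 GPU-h, value 41) → 65 GPU-h left.
Scale: take in full, 9 GPU-h for value 48 → 56 left.
Retrain: take in full, 30 GPU-h for value 51 → 26 left.
Take all of Probe (22 GPU-h, value 28) → 4 GPU-h left.
4 GPU-h left: a 4/8 share of Ablate gives 4×4/8 = 2.
Total value = 170.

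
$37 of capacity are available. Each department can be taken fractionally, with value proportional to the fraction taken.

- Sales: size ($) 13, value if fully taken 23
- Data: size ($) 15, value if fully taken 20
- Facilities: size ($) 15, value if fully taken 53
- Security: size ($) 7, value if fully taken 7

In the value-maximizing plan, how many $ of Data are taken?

9

Sort by value density: Facilities 53/15≈3.53, Sales 23/13≈1.77, Data 20/15≈1.33, Security 7/7≈1.
All 15 $ of Facilities fit (value 53) — 22 remain.
Take all of Sales (13 $, value 23) — 9 $ left.
9 $ left: a 9/15 share of Data gives 20×9/15 = 12.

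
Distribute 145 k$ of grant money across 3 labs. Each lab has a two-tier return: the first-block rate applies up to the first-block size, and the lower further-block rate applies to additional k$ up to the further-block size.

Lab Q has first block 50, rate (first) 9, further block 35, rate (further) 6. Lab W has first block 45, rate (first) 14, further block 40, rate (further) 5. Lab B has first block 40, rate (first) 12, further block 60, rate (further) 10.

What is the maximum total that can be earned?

Rank every tier by rate: Lab W/first 14 > Lab B/first 12 > Lab B/second 10 > Lab Q/first 9 > Lab Q/second 6 > Lab W/second 5.
Fill Lab W first block (45 at 14) ; 100 left.
Lab B/first (12): +40 ; 60 left.
Lab B/second (10): +60 ; 0 left.
Total = 14×45 + 12×40 + 10×60 = 1710.

1710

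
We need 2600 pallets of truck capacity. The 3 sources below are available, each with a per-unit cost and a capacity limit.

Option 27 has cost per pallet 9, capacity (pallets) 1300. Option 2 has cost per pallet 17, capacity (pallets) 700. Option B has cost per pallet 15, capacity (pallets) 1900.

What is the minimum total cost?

31200

Fill from the cheapest source first.
Take 1300 from Option 27 at 9 — need 1300 more.
Take 1300 from Option B at 15 to finish.
Option 2: unused.
Cost = 1300×9 + 1300×15 = 31200.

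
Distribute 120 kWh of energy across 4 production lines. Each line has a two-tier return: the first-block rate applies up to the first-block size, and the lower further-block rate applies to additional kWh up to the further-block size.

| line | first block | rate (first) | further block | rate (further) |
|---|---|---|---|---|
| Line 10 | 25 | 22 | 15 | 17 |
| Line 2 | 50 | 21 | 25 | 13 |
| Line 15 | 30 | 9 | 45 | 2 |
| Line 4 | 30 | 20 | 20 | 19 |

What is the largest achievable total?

2485

Order all 8 blocks by rate: Line 10/first 22 > Line 2/first 21 > Line 4/first 20 > Line 4/second 19 > Line 10/second 17 > Line 2/second 13 > Line 15/first 9 > Line 15/second 2.
Line 10 first at 22: fill all 25 → 95 left.
Line 2 first at 21: fill all 50 → 45 left.
Line 4/first (20): +30 → 15 left.
Line 4 second at 19: only 15 left, fill 15.
Total = 22×25 + 21×50 + 20×30 + 19×15 = 2485.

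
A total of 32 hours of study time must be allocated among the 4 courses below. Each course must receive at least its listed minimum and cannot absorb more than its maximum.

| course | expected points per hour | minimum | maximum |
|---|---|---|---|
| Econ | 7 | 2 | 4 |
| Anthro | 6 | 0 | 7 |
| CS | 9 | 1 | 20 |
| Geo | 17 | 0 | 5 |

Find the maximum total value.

Meeting every minimum uses 2+0+1+0 = 3 hours, leaving 29.
Order the courses by expected points per hour: Geo 17 > CS 9 > Econ 7 > Anthro 6.
Geo takes 5 more to reach its cap of 5 — 24 left.
Give CS 19 more to hit its cap of 20 — 5 left.
Econ: +2 to 4 (cap) — 3 left.
Anthro: +3 (room for 7) → 3. Pool exhausted.
Total = 7×4 + 6×3 + 9×20 + 17×5 = 311.

311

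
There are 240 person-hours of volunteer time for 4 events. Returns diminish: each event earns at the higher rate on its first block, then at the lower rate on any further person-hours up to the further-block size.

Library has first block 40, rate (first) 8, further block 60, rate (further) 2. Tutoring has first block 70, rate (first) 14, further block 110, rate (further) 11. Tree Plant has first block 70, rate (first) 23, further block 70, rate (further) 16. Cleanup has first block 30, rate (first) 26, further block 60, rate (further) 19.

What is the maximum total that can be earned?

Treat each block as its own option and order by rate: Cleanup/T1 26 > Tree Plant/T1 23 > Cleanup/T2 19 > Tree Plant/T2 16 > Tutoring/T1 14 > Tutoring/T2 11 > Library/T1 8 > Library/T2 2.
Fill Cleanup T1 block (30 at 26) → 210 left.
Tree Plant T1 at 23: fill all 70 → 140 left.
Fill Cleanup T2 block (60 at 19) → 80 left.
Fill Tree Plant T2 block (70 at 16) → 10 left.
10 remain; put them into Tutoring T1 at 14.
Total = 26×30 + 23×70 + 19×60 + 16×70 + 14×10 = 4790.

4790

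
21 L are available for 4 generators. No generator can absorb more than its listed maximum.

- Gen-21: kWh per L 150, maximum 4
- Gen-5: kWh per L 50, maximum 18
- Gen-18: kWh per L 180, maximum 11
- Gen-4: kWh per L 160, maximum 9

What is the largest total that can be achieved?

3570

Rank by kWh per L: Gen-18 180 > Gen-4 160 > Gen-21 150 > Gen-5 50.
Give Gen-18 11 to hit its cap of 11 — 10 left.
Gen-4: +9 to 9 (cap) — 1 left.
Gen-21 has room for 4 but only 1 remain, so it gets 1.
Total = 150×1 + 180×11 + 160×9 = 3570.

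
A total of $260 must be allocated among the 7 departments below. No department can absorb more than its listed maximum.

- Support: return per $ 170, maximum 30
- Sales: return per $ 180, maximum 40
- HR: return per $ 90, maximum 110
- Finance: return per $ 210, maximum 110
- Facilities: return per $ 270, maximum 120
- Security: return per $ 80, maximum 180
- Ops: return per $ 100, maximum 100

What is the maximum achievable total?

Order the departments by return per $: Facilities 270 > Finance 210 > Sales 180 > Support 170 > Ops 100 > HR 90 > Security 80.
Give Facilities 120 to hit its cap of 120 ; 140 left.
Finance takes 110 to reach its cap of 110 ; 30 left.
Sales has room for 40 but only 30 remain, so it gets 30.
Total = 180×30 + 210×110 + 270×120 = 60900.

60900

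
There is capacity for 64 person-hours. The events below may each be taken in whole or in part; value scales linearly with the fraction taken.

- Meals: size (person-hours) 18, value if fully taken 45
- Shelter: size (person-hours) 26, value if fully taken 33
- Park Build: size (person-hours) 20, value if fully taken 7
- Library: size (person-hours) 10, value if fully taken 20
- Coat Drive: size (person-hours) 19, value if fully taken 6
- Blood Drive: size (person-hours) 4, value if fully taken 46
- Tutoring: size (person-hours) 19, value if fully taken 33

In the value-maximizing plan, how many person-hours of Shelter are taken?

Sort by value density: Blood Drive 46/4≈11.5, Meals 45/18≈2.5, Library 20/10≈2, Tutoring 33/19≈1.74, Shelter 33/26≈1.27, Park Build 7/20≈0.35, Coat Drive 6/19≈0.316.
Blood Drive: take in full, 4 person-hours for value 46 ; 60 left.
Meals: take in full, 18 person-hours for value 45 ; 42 left.
Library: take in full, 10 person-hours for value 20 ; 32 left.
Tutoring: take in full, 19 person-hours for value 33 ; 13 left.
13 person-hours left: a 13/26 share of Shelter gives 33×13/26 = 16.5.

13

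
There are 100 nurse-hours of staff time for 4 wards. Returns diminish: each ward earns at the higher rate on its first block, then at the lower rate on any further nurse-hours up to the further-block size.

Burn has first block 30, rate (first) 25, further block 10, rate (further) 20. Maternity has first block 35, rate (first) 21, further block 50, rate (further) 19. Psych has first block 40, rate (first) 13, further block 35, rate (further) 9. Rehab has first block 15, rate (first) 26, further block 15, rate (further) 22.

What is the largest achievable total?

2305

Treat each block as its own option and order by rate: Rehab/tier1 26 > Burn/tier1 25 > Rehab/tier2 22 > Maternity/tier1 21 > Burn/tier2 20 > Maternity/tier2 19 > Psych/tier1 13 > Psych/tier2 9.
Rehab/tier1 (26): +15 → 85 left.
Burn tier1 at 25: fill all 30 → 55 left.
Rehab/tier2 (22): +15 → 40 left.
Maternity/tier1 (21): +35 → 5 left.
Burn/tier2: +5 of 10 at 20; pool empty.
Total = 26×15 + 25×30 + 22×15 + 21×35 + 20×5 = 2305.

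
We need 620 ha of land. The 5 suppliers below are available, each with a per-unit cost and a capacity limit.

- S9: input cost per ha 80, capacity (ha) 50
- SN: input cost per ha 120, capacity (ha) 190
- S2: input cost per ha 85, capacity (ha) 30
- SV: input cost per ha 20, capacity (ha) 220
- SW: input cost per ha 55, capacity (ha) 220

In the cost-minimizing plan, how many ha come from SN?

100

Cheapest first:
SV (20): use full 220 — 400 ha to go.
Take 220 from SW at 55 — need 180 more.
S9 (80): use full 50 — 130 ha to go.
S2 at 85: take all 30 ha — 100 still needed.
SN (120): take the remaining 100 — done.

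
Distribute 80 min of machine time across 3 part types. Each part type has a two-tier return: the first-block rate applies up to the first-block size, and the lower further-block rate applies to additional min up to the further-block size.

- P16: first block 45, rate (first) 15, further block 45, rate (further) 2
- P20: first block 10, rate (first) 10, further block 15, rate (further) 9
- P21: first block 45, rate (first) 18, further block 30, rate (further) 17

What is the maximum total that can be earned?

1395

Order all 6 blocks by rate: P21/first 18 > P21/second 17 > P16/first 15 > P20/first 10 > P20/second 9 > P16/second 2.
Fill P21 first block (45 at 18) — 35 left.
P21/second (17): +30 — 5 left.
5 remain; put them into P16 first at 15.
Total = 18×45 + 17×30 + 15×5 = 1395.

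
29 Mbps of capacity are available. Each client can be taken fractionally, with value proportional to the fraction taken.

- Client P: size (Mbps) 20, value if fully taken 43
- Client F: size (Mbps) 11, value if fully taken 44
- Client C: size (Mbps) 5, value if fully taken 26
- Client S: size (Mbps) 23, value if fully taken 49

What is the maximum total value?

97.95

Sort by value density: Client C 26/5≈5.2, Client F 44/11≈4, Client P 43/20≈2.15, Client S 49/23≈2.13.
Take all of Client C (5 Mbps, value 26) ; 24 Mbps left.
All 11 Mbps of Client F fit (value 44) ; 13 remain.
Fill the last 13 Mbps with part of Client P: 13/20 of it earns 27.95.
Total value = 97.95.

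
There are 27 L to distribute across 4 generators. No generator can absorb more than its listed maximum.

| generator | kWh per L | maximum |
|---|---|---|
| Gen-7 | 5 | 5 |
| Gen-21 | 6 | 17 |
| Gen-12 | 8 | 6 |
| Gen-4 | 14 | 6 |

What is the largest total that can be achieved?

Rank by kWh per L: Gen-4 14 > Gen-12 8 > Gen-21 6 > Gen-7 5.
Give Gen-4 6 to hit its cap of 6 ; 21 left.
Gen-12: +6 to 6 (cap) ; 15 left.
Only 15 left; Gen-21 takes them to reach 15.
Total = 6×15 + 8×6 + 14×6 = 222.

222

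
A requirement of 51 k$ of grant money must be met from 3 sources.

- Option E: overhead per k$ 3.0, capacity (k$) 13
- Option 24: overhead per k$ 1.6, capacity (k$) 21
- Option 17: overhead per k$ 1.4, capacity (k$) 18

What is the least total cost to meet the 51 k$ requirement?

Use sources in increasing cost order.
Option 17 (1.4): use full 18 — 33 k$ to go.
Option 24 at 1.6: take all 21 k$ — 12 still needed.
Option E at 3.0: take 12 of its 13 — requirement met.
Cost = 18×1.4 + 21×1.6 + 12×3.0 = 94.8.

94.8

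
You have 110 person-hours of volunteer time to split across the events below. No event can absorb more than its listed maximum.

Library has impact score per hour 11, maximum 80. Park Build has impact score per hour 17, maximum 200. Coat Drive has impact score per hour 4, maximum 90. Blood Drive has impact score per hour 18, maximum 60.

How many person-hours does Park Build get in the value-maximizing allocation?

Order the events by impact score per hour: Blood Drive 18 > Park Build 17 > Library 11 > Coat Drive 4.
Give Blood Drive 60 to hit its cap of 60 — 50 left.
Only 50 left; Park Build takes them to reach 50.

50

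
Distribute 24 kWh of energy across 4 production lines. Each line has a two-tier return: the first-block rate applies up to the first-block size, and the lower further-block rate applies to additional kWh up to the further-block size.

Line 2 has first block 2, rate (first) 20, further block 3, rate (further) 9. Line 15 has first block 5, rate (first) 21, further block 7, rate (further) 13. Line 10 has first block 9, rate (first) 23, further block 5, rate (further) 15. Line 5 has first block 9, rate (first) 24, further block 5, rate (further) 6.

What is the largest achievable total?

Order all 8 blocks by rate: Line 5/tier1 24 > Line 10/tier1 23 > Line 15/tier1 21 > Line 2/tier1 20 > Line 10/tier2 15 > Line 15/tier2 13 > Line 2/tier2 9 > Line 5/tier2 6.
Line 5/tier1 (24): +9 → 15 left.
Fill Line 10 tier1 block (9 at 23) → 6 left.
Line 15/tier1 (21): +5 → 1 left.
Line 2/tier1: +1 of 2 at 20; pool empty.
Total = 24×9 + 23×9 + 21×5 + 20×1 = 548.

548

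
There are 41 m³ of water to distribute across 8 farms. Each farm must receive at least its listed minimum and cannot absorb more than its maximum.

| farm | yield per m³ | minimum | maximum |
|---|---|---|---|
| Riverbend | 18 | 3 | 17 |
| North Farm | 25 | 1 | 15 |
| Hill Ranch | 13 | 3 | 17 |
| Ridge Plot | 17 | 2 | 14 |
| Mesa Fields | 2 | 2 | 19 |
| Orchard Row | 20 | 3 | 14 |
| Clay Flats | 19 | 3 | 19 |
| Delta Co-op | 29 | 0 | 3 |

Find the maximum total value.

850

Meeting every minimum uses 3+1+3+2+2+3+3+0 = 17 m³, leaving 24.
Order the farms by yield per m³: Delta Co-op 29 > North Farm 25 > Orchard Row 20 > Clay Flats 19 > Riverbend 18 > Ridge Plot 17 > Hill Ranch 13 > Mesa Fields 2.
Give Delta Co-op 3 more to hit its cap of 3 → 21 left.
North Farm: +14 to 15 (cap) → 7 left.
Orchard Row has room for 11 more but only 7 remain, so it gets 10.
Total = 18×3 + 25×15 + 13×3 + 17×2 + 2×2 + 20×10 + 19×3 + 29×3 = 850.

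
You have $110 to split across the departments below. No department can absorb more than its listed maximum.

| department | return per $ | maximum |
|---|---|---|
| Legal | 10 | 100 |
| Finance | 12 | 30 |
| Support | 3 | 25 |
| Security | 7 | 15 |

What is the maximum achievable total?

1160

Highest return per $ first: Finance 12 > Legal 10 > Security 7 > Support 3.
Finance takes 30 to reach its cap of 30 — 80 left.
Legal: +80 (room for 100) → 80. Pool exhausted.
Total = 10×80 + 12×30 = 1160.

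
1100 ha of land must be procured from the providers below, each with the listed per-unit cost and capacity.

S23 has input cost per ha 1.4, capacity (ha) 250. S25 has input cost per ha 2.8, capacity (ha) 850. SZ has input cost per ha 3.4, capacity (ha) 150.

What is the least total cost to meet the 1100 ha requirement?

2730

Fill from the cheapest provider first.
S23 (1.4): use full 250 — 850 ha to go.
S25 (2.8): use full 850 — 0 ha to go.
SZ: unused.
Cost = 250×1.4 + 850×2.8 = 2730.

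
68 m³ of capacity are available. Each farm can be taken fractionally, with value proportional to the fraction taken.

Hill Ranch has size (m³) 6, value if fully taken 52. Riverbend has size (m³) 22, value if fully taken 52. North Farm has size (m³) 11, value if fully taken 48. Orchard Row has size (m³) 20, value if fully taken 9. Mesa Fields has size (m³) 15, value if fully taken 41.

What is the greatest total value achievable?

Best value per unit of size first: Hill Ranch 52/6≈8.67, North Farm 48/11≈4.36, Mesa Fields 41/15≈2.73, Riverbend 52/22≈2.36, Orchard Row 9/20≈0.45.
Take all of Hill Ranch (6 m³, value 52) ; 62 m³ left.
North Farm: take in full, 11 m³ for value 48 ; 51 left.
All 15 m³ of Mesa Fields fit (value 41) ; 36 remain.
Take all of Riverbend (22 m³, value 52) ; 14 m³ left.
Only 14 m³ remain; take 14/20 of Orchard Row for value 9×14/20 = 6.3.
Total value = 199.3.

199.3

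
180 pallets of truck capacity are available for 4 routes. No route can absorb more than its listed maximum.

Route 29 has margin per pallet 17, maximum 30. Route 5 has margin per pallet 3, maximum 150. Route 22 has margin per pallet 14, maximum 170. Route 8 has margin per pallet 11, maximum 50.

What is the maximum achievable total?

Highest margin per pallet first: Route 29 17 > Route 22 14 > Route 8 11 > Route 5 3.
Route 29: +30 to 30 (cap) ; 150 left.
Only 150 left; Route 22 takes them to reach 150.
Total = 17×30 + 14×150 = 2610.

2610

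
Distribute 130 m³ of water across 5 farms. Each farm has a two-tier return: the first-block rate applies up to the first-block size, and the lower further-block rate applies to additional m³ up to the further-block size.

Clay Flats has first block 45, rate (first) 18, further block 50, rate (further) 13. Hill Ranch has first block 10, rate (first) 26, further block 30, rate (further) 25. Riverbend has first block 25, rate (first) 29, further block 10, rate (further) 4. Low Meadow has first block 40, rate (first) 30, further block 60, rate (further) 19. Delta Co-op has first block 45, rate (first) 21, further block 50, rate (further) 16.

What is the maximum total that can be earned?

3460

Order all 10 blocks by rate: Low Meadow/T1 30 > Riverbend/T1 29 > Hill Ranch/T1 26 > Hill Ranch/T2 25 > Delta Co-op/T1 21 > Low Meadow/T2 19 > Clay Flats/T1 18 > Delta Co-op/T2 16 > Clay Flats/T2 13 > Riverbend/T2 4.
Fill Low Meadow T1 block (40 at 30) ; 90 left.
Riverbend T1 at 29: fill all 25 ; 65 left.
Hill Ranch/T1 (26): +10 ; 55 left.
Fill Hill Ranch T2 block (30 at 25) ; 25 left.
25 remain; put them into Delta Co-op T1 at 21.
Total = 30×40 + 29×25 + 26×10 + 25×30 + 21×25 = 3460.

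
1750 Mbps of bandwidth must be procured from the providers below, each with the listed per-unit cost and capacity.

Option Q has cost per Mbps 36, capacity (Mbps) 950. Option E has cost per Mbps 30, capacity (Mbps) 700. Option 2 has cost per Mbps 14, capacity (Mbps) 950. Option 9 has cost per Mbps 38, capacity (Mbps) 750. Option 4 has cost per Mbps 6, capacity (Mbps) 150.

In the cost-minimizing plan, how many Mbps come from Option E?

650

Cheapest first:
Take 150 from Option 4 at 6 — need 1600 more.
Take 950 from Option 2 at 14 — need 650 more.
Option E at 30: take 650 of its 700 — requirement met.
Option Q, Option 9: unused.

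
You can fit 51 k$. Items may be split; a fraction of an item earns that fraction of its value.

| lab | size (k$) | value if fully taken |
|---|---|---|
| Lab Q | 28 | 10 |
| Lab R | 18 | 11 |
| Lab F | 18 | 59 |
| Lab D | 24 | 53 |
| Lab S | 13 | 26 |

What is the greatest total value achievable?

Rank by value-to-size ratio: Lab F 59/18≈3.28, Lab D 53/24≈2.21, Lab S 26/13≈2, Lab R 11/18≈0.611, Lab Q 10/28≈0.357.
Take all of Lab F (18 k$, value 59) ; 33 k$ left.
Lab D: take in full, 24 k$ for value 53 ; 9 left.
Only 9 k$ remain; take 9/13 of Lab S for value 26×9/13 = 18.
Total value = 130.

130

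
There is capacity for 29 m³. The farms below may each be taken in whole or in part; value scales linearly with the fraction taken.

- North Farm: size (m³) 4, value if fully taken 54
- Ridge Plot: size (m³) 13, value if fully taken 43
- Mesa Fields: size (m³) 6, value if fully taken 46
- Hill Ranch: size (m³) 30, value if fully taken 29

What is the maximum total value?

148.8

Sort by value density: North Farm 54/4≈13.5, Mesa Fields 46/6≈7.67, Ridge Plot 43/13≈3.31, Hill Ranch 29/30≈0.967.
North Farm: take in full, 4 m³ for value 54 → 25 left.
Take all of Mesa Fields (6 m³, value 46) → 19 m³ left.
Take all of Ridge Plot (13 m³, value 43) → 6 m³ left.
Only 6 m³ remain; take 6/30 of Hill Ranch for value 29×6/30 = 5.8.
Total value = 148.8.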